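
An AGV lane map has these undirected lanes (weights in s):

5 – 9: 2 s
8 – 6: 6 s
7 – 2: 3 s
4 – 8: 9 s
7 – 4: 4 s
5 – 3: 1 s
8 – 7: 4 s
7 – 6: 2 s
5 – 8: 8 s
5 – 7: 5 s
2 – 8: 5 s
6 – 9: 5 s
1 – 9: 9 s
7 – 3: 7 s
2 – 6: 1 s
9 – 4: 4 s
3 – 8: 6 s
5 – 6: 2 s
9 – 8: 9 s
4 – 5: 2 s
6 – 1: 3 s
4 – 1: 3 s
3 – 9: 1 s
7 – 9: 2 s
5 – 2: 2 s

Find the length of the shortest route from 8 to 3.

6 s

Candidate routes:
8–7–9–3: 4+2+1 = 7
8–3: 6 = 6
8–2–5–3: 5+2+1 = 8
Cheapest is 8–3 at 6 s.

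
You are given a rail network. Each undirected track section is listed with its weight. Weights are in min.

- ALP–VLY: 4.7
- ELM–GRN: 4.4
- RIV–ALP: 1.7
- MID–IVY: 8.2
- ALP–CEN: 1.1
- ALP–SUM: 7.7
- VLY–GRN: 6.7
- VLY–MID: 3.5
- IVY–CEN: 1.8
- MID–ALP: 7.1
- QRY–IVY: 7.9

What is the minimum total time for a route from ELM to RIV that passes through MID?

Shortest ELM→MID: ELM–GRN–VLY–MID = 14.6
Shortest MID→RIV: MID–ALP–RIV = 8.8
Total via MID: 14.6 + 8.8 = 23.4 min.

23.4 min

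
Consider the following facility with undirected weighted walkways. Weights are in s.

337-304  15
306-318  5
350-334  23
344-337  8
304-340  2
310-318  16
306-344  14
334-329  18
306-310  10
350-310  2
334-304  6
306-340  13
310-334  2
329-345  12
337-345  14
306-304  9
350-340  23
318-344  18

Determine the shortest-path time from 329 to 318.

Settle nodes by increasing distance from 329:
329: 0
345: 12  (via 329)
334: 18  (via 329)
310: 20  (via 334)
350: 22  (via 310)
304: 24  (via 334)
340: 26  (via 304)
337: 26  (via 345)
306: 30  (via 310)
344: 34  (via 337)
318: 35  (via 306)
Shortest route: 329–334–310–306–318 = 35 s.

35 s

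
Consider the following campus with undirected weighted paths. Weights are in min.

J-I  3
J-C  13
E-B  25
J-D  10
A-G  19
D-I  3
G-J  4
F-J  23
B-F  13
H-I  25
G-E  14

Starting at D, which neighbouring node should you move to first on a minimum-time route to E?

Candidate routes:
D - J - G - E: 10+4+14 = 28
D - I - J - G - E: 3+3+4+14 = 24
The minimum is 24 min via D - I - J - G - E.
So from D the first move is to I.

I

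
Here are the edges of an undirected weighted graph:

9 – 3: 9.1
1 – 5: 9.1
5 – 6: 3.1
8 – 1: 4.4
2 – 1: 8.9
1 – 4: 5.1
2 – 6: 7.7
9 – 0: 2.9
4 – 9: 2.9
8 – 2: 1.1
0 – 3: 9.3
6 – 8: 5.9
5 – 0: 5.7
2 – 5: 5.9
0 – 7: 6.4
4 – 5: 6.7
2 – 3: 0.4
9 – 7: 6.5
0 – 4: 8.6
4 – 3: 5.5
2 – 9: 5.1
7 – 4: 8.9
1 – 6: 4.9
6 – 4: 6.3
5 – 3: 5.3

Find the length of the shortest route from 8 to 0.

9.1

Enumerating some paths:
8–2–3–0: 1.1+0.4+9.3 = 10.8
8–2–3–5–0: 1.1+0.4+5.3+5.7 = 12.5
8–2–9–0: 1.1+5.1+2.9 = 9.1
Cheapest is 8–2–9–0 at 9.1.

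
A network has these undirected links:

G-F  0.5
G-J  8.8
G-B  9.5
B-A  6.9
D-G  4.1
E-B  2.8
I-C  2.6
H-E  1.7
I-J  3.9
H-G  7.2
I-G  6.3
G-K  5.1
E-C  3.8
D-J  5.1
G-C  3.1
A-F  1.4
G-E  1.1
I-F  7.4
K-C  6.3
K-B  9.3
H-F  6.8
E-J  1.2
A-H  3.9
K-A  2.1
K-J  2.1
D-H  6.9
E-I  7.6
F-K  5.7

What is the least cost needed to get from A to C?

Settle nodes by increasing distance from A:
A: 0
F: 1.4  (via A)
G: 1.9  (via F)
K: 2.1  (via A)
E: 3  (via G)
H: 3.9  (via A)
J: 4.2  (via K)
C: 5  (via G)
Shortest route: A → F → G → C = 5.

5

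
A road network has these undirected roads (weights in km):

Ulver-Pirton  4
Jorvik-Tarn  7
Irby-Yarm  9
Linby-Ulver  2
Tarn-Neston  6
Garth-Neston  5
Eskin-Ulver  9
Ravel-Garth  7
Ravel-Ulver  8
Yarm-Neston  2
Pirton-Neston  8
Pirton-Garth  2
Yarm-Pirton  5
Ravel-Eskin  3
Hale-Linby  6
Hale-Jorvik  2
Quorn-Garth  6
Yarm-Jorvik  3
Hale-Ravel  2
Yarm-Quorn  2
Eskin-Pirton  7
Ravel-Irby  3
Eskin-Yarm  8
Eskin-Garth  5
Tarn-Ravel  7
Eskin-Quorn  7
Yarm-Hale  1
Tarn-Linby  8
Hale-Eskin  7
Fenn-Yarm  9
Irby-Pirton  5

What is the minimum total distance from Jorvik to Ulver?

Running Dijkstra from Jorvik:
Jorvik: 0
Hale: 2  (via Jorvik)
Yarm: 3  (via Jorvik)
Ravel: 4  (via Hale)
Quorn: 5  (via Yarm)
Neston: 5  (via Yarm)
Irby: 7  (via Ravel)
Tarn: 7  (via Jorvik)
Eskin: 7  (via Ravel)
Linby: 8  (via Hale)
Pirton: 8  (via Yarm)
Ulver: 10  (via Linby)
Shortest route: Jorvik–Hale–Linby–Ulver = 10 km.

10 km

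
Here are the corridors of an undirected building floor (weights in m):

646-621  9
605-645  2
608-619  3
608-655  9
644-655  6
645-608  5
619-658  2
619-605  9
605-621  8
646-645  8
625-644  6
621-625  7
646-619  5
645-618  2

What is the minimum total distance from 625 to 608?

21 m

Candidate routes:
625–621–646–619–608: 7+9+5+3 = 24
625–621–605–645–608: 7+8+2+5 = 22
625–644–655–608: 6+6+9 = 21
The minimum is 21 m via 625–644–655–608.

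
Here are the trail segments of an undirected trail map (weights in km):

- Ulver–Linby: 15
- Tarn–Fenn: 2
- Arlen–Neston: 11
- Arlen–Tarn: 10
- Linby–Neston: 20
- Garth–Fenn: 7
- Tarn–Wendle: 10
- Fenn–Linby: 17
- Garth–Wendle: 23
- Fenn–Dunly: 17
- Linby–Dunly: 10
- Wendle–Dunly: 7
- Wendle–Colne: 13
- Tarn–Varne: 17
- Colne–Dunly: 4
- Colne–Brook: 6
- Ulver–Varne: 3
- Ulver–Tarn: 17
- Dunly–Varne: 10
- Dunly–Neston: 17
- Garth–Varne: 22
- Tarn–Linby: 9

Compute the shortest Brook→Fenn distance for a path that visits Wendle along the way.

Shortest Brook→Wendle: Brook → Colne → Dunly → Wendle = 17
Best Wendle to Fenn: Wendle → Tarn → Fenn costing 12
Total via Wendle: 17 + 12 = 29 km.

29 km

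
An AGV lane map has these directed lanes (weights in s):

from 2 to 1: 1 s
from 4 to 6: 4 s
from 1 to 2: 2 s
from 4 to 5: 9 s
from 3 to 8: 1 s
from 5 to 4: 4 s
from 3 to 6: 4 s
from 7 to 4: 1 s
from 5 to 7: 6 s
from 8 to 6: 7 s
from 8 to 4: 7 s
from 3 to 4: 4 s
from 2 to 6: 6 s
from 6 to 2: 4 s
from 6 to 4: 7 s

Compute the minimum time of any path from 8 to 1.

12 s

Candidate routes:
8 - 4 - 6 - 2 - 1: 7+4+4+1 = 16
8 - 6 - 2 - 1: 7+4+1 = 12
Cheapest is 8 - 6 - 2 - 1 at 12 s.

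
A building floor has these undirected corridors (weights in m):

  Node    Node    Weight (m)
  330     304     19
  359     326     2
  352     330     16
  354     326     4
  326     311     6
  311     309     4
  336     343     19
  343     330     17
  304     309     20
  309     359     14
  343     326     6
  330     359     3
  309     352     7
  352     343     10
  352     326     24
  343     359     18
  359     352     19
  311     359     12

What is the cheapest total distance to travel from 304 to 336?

Compare a few routes:
304–309–311–326–343–336: 20+4+6+6+19 = 55
304–330–359–326–343–336: 19+3+2+6+19 = 49
The minimum is 49 m via 304–330–359–326–343–336.

49 m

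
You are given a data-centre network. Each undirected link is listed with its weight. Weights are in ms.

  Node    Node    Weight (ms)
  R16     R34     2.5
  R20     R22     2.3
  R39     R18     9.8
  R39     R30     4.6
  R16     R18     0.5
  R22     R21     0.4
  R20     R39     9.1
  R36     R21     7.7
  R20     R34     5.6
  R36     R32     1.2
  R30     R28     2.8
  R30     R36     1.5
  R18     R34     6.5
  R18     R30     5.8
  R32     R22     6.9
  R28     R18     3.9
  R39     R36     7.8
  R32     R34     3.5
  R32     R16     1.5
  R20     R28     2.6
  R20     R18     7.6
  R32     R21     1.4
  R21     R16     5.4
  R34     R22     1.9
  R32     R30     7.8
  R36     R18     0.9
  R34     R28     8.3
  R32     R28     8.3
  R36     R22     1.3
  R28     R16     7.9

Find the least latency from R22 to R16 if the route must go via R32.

Best R22 to R32: R22–R21–R32 costing 1.8
Shortest R32→R16: R32–R16 = 1.5
Total via R32: 1.8 + 1.5 = 3.3 ms.

3.3 ms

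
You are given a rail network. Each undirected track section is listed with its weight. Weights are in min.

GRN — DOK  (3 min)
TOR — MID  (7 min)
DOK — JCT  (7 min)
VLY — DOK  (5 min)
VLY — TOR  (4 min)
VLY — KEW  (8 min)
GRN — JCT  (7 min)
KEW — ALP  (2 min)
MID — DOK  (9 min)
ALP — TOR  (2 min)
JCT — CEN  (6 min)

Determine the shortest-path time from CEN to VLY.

18 min

Candidate routes:
CEN - JCT - GRN - DOK - VLY: 6+7+3+5 = 21
CEN - JCT - DOK - VLY: 6+7+5 = 18
The minimum is 18 min via CEN - JCT - DOK - VLY.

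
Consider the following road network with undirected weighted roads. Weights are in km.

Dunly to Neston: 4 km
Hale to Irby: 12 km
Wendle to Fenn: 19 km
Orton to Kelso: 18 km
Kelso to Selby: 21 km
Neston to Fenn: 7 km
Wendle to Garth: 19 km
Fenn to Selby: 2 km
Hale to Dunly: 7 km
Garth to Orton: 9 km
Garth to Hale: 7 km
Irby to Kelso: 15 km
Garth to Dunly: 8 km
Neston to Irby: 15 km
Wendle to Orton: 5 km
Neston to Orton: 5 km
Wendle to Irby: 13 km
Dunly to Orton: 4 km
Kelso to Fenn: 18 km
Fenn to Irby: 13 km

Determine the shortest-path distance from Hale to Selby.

Settle nodes by increasing distance from Hale:
Hale: 0
Dunly: 7  (via Hale)
Garth: 7  (via Hale)
Neston: 11  (via Dunly)
Orton: 11  (via Dunly)
Irby: 12  (via Hale)
Wendle: 16  (via Orton)
Fenn: 18  (via Neston)
Selby: 20  (via Fenn)
Shortest route: Hale–Dunly–Neston–Fenn–Selby = 20 km.

20 km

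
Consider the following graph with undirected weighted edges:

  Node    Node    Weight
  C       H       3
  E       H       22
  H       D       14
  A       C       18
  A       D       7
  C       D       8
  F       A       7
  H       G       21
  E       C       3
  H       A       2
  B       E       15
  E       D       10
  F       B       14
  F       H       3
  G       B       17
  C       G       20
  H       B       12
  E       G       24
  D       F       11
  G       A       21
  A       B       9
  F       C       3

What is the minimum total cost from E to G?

Shortest distances from E:
E: 0
C: 3  (via E)
F: 6  (via C)
H: 6  (via C)
A: 8  (via H)
D: 10  (via E)
B: 15  (via E)
G: 23  (via C)
Shortest route: E → C → G = 23.

23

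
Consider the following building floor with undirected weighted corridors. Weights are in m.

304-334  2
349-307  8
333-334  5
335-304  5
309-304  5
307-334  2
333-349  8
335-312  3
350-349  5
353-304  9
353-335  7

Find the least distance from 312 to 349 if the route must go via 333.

23 m

Shortest 312→333: 312–335–304–334–333 = 15
Shortest 333→349: 333–349 = 8
Total via 333: 15 + 8 = 23 m.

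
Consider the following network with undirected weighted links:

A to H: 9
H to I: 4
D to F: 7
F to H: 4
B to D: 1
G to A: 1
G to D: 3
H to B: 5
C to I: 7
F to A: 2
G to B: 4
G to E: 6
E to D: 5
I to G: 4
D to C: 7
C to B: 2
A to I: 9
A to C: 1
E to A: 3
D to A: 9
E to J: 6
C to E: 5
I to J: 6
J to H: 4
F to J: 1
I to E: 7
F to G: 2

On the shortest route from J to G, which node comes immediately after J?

F

Compare a few routes:
J - F - A - G: 1+2+1 = 4
J - F - G: 1+2 = 3
The minimum is 3 via J - F - G.
So from J the first move is to F.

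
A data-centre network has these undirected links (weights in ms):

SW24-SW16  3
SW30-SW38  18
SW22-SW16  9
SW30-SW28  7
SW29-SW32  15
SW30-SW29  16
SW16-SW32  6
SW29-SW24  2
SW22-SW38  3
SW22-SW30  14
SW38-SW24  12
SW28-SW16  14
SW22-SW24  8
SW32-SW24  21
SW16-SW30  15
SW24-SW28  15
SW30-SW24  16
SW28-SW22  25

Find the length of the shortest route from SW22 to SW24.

8 ms

Running Dijkstra from SW22:
SW22: 0
SW38: 3  (via SW22)
SW24: 8  (via SW22)
Shortest route: SW22–SW24 = 8 ms.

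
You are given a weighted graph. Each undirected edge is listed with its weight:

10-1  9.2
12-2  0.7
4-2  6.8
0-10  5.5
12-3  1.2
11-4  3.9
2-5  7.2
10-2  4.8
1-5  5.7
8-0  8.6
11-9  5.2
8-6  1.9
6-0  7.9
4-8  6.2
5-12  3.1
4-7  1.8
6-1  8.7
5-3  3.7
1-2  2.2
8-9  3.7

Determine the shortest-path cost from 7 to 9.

Settle nodes by increasing distance from 7:
7: 0
4: 1.8  (via 7)
11: 5.7  (via 4)
8: 8  (via 4)
2: 8.6  (via 4)
12: 9.3  (via 2)
6: 9.9  (via 8)
3: 10.5  (via 12)
1: 10.8  (via 2)
9: 10.9  (via 11)
Shortest route: 7–4–11–9 = 10.9.

10.9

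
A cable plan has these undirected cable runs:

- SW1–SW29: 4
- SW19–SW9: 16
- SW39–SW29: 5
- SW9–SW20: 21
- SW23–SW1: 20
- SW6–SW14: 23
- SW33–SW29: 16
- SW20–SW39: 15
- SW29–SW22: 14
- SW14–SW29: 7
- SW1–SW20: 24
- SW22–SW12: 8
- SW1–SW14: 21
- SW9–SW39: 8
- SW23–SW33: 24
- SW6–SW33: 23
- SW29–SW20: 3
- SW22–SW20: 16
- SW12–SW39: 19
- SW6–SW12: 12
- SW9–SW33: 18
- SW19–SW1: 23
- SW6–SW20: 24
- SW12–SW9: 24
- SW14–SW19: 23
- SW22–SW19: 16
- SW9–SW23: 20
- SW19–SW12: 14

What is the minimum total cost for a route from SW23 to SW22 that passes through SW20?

Best SW23 to SW20: SW23 → SW1 → SW29 → SW20 costing 27
Shortest SW20→SW22: SW20 → SW22 = 16
Total via SW20: 27 + 16 = 43.

43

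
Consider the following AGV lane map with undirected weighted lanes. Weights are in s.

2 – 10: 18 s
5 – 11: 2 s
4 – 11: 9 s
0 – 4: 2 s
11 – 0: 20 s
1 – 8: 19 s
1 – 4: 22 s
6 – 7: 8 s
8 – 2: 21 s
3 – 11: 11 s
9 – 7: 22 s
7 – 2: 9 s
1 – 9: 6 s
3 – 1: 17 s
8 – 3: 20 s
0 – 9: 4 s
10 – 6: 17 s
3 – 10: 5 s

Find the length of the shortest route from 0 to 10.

27 s

Shortest distances from 0:
0: 0
4: 2  (via 0)
9: 4  (via 0)
1: 10  (via 9)
11: 11  (via 4)
5: 13  (via 11)
3: 22  (via 11)
7: 26  (via 9)
10: 27  (via 3)
Shortest route: 0–4–11–3–10 = 27 s.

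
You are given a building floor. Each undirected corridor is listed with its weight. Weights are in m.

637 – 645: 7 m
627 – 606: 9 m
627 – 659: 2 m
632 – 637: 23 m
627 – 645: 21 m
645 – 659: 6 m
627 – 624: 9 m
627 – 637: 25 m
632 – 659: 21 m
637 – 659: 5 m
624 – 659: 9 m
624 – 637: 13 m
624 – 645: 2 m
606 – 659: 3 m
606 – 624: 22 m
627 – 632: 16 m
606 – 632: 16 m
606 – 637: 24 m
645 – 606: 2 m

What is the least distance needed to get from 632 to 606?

Shortest distances from 632:
632: 0
627: 16  (via 632)
606: 16  (via 632)
Shortest route: 632–606 = 16 m.

16 m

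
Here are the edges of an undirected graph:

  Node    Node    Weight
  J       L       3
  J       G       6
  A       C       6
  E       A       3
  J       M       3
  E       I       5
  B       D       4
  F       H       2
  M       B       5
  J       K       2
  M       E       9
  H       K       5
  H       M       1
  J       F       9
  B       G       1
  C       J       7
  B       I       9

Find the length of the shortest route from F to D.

Shortest distances from F:
F: 0
H: 2  (via F)
M: 3  (via H)
J: 6  (via M)
K: 7  (via H)
B: 8  (via M)
G: 9  (via B)
L: 9  (via J)
D: 12  (via B)
Shortest route: F → H → M → B → D = 12.

12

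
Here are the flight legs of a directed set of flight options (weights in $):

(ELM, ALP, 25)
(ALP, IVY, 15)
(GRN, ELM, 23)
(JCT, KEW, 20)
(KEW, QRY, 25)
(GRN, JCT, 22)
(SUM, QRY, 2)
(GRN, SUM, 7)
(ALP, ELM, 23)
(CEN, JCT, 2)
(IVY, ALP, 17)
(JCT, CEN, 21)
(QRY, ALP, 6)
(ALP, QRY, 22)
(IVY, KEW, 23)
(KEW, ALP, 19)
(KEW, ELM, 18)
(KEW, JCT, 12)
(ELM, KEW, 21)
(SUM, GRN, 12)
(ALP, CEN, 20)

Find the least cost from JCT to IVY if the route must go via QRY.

Shortest JCT→QRY: JCT–KEW–QRY = 45
Best QRY to IVY: QRY–ALP–IVY costing 21
Total via QRY: 45 + 21 = $66.

$66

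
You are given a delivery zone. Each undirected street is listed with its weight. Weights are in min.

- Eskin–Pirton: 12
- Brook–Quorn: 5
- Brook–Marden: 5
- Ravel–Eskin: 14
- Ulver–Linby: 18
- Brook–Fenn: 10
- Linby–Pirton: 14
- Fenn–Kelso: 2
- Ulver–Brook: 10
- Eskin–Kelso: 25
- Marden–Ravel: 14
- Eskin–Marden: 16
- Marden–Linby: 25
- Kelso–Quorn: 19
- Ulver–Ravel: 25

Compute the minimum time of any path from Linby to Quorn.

33 min

Settle nodes by increasing distance from Linby:
Linby: 0
Pirton: 14  (via Linby)
Ulver: 18  (via Linby)
Marden: 25  (via Linby)
Eskin: 26  (via Pirton)
Brook: 28  (via Ulver)
Quorn: 33  (via Brook)
Shortest route: Linby → Ulver → Brook → Quorn = 33 min.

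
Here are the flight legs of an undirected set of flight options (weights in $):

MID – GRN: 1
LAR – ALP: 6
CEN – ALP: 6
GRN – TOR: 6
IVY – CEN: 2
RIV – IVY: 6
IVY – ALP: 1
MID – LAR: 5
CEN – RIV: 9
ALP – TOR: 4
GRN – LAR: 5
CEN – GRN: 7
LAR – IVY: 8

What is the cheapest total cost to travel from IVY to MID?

$10

Settle nodes by increasing distance from IVY:
IVY: 0
ALP: 1  (via IVY)
CEN: 2  (via IVY)
TOR: 5  (via ALP)
RIV: 6  (via IVY)
LAR: 7  (via ALP)
GRN: 9  (via CEN)
MID: 10  (via GRN)
Shortest route: IVY–CEN–GRN–MID = $10.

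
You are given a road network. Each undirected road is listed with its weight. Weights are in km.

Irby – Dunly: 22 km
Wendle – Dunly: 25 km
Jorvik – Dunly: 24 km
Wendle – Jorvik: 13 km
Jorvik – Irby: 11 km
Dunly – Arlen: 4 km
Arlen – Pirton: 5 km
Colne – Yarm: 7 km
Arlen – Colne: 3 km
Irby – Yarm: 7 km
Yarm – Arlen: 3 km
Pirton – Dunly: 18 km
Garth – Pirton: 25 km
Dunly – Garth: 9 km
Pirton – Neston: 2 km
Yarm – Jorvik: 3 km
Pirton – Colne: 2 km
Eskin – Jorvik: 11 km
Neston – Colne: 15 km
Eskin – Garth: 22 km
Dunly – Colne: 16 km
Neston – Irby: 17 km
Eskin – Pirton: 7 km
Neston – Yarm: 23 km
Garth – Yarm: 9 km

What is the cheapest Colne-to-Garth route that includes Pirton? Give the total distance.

Best Colne to Pirton: Colne–Pirton costing 2
Shortest Pirton→Garth: Pirton–Arlen–Yarm–Garth = 17
Total via Pirton: 2 + 17 = 19 km.

19 km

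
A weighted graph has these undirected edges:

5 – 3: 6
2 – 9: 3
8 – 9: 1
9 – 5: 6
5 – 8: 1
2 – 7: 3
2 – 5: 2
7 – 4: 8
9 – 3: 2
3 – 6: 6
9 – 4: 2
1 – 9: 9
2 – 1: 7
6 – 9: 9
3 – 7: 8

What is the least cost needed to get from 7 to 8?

6

Settle nodes by increasing distance from 7:
7: 0
2: 3  (via 7)
5: 5  (via 2)
8: 6  (via 5)
Shortest route: 7–2–5–8 = 6.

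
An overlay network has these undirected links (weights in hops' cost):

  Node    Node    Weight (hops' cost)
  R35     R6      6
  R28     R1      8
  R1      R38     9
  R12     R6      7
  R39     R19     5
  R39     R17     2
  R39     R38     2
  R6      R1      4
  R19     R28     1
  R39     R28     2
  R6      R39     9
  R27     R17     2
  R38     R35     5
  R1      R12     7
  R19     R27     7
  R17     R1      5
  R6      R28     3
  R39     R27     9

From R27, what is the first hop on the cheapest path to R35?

Compare a few routes:
R27 - R39 - R38 - R35: 9+2+5 = 16
R27 - R17 - R39 - R28 - R6 - R35: 2+2+2+3+6 = 15
R27 - R17 - R39 - R38 - R35: 2+2+2+5 = 11
The minimum is 11 hops' cost via R27 - R17 - R39 - R38 - R35.
So from R27 the first move is to R17.

R17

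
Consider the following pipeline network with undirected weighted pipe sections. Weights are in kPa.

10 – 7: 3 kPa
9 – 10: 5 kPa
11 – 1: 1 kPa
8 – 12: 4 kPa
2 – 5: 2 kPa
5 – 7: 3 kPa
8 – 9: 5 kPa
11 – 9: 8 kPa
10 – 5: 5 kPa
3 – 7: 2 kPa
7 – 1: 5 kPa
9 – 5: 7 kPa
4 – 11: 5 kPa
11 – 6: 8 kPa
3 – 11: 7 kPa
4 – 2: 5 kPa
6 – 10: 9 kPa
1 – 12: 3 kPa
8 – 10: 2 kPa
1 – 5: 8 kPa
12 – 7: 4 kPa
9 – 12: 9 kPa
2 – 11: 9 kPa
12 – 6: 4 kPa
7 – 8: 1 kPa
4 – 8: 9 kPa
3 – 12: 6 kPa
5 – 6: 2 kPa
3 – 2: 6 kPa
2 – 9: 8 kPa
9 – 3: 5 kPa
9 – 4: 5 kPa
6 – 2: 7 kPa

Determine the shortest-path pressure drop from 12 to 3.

Shortest distances from 12:
12: 0
1: 3  (via 12)
6: 4  (via 12)
7: 4  (via 12)
8: 4  (via 12)
11: 4  (via 1)
3: 6  (via 12)
Shortest route: 12–3 = 6 kPa.

6 kPa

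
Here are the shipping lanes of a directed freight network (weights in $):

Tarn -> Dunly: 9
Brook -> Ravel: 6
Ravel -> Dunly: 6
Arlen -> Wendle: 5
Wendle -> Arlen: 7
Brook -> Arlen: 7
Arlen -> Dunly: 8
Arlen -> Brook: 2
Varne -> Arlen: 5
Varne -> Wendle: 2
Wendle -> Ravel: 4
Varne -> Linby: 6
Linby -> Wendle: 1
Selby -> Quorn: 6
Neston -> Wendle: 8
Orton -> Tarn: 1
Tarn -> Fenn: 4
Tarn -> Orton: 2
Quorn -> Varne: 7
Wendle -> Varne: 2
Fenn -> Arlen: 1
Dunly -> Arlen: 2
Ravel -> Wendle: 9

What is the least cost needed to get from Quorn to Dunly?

$19

Settle nodes by increasing distance from Quorn:
Quorn: 0
Varne: 7  (via Quorn)
Wendle: 9  (via Varne)
Arlen: 12  (via Varne)
Linby: 13  (via Varne)
Ravel: 13  (via Wendle)
Brook: 14  (via Arlen)
Dunly: 19  (via Ravel)
Shortest route: Quorn → Varne → Wendle → Ravel → Dunly = $19.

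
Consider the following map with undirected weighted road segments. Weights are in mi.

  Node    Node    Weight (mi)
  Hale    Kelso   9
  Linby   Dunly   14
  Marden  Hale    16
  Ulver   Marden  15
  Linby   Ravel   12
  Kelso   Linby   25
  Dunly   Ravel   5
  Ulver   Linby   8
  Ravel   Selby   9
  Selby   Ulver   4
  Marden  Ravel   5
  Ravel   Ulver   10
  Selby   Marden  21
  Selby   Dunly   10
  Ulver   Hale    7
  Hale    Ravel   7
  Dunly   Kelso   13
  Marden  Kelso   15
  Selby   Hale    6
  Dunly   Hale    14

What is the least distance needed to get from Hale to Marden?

12 mi

Compare a few routes:
Hale–Marden: 16 = 16
Hale–Ravel–Marden: 7+5 = 12
The minimum is 12 mi via Hale–Ravel–Marden.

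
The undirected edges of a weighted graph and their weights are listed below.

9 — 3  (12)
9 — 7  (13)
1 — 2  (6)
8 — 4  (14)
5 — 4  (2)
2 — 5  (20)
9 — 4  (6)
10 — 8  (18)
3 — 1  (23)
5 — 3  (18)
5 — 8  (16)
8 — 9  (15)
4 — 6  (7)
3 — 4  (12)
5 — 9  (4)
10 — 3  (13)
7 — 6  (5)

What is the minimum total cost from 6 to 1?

Candidate routes:
6 - 4 - 9 - 5 - 2 - 1: 7+6+4+20+6 = 43
6 - 4 - 5 - 2 - 1: 7+2+20+6 = 35
6 - 7 - 9 - 5 - 2 - 1: 5+13+4+20+6 = 48
6 - 4 - 3 - 1: 7+12+23 = 42
The minimum is 35 via 6 - 4 - 5 - 2 - 1.

35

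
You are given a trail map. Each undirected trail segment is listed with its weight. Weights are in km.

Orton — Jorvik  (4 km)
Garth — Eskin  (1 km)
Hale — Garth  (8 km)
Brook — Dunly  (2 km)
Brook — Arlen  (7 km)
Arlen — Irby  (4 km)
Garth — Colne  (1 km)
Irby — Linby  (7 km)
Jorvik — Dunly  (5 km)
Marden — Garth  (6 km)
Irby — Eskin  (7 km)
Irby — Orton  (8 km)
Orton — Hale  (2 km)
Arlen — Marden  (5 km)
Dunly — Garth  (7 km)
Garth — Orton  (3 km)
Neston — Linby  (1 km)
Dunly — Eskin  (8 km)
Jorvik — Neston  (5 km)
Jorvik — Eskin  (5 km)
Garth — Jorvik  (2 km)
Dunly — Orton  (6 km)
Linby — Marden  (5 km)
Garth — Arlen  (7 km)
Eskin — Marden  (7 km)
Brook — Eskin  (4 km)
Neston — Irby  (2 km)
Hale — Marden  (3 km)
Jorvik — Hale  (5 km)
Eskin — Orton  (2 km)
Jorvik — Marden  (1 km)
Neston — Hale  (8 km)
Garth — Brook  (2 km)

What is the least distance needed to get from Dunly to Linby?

Running Dijkstra from Dunly:
Dunly: 0
Brook: 2  (via Dunly)
Garth: 4  (via Brook)
Jorvik: 5  (via Dunly)
Colne: 5  (via Garth)
Eskin: 5  (via Garth)
Marden: 6  (via Jorvik)
Orton: 6  (via Dunly)
Hale: 8  (via Orton)
Arlen: 9  (via Brook)
Neston: 10  (via Jorvik)
Linby: 11  (via Marden)
Shortest route: Dunly–Jorvik–Marden–Linby = 11 km.

11 km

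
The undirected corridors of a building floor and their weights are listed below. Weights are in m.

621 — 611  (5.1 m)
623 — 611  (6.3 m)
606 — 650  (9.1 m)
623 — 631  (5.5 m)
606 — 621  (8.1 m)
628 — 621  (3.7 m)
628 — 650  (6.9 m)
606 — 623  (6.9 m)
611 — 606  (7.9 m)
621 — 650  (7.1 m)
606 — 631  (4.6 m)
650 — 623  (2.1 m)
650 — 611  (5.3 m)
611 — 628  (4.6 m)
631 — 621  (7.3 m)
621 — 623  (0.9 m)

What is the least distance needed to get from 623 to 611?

Settle nodes by increasing distance from 623:
623: 0
621: 0.9  (via 623)
650: 2.1  (via 623)
628: 4.6  (via 621)
631: 5.5  (via 623)
611: 6  (via 621)
Shortest route: 623 → 621 → 611 = 6 m.

6 m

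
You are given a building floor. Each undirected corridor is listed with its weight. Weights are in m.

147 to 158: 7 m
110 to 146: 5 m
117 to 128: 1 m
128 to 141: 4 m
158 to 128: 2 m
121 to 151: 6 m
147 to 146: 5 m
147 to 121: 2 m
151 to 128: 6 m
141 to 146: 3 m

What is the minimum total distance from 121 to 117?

12 m

Settle nodes by increasing distance from 121:
121: 0
147: 2  (via 121)
151: 6  (via 121)
146: 7  (via 147)
158: 9  (via 147)
141: 10  (via 146)
128: 11  (via 158)
110: 12  (via 146)
117: 12  (via 128)
Shortest route: 121 → 147 → 158 → 128 → 117 = 12 m.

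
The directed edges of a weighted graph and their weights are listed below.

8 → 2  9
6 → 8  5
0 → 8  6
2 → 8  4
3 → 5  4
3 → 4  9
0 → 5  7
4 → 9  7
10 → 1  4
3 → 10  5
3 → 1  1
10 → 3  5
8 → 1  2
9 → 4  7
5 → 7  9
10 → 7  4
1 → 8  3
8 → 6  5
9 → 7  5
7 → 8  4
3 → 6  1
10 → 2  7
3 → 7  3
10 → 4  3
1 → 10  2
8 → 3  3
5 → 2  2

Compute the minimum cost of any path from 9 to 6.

Shortest distances from 9:
9: 0
7: 5  (via 9)
4: 7  (via 9)
8: 9  (via 7)
1: 11  (via 8)
3: 12  (via 8)
6: 13  (via 3)
Shortest route: 9–7–8–3–6 = 13.

13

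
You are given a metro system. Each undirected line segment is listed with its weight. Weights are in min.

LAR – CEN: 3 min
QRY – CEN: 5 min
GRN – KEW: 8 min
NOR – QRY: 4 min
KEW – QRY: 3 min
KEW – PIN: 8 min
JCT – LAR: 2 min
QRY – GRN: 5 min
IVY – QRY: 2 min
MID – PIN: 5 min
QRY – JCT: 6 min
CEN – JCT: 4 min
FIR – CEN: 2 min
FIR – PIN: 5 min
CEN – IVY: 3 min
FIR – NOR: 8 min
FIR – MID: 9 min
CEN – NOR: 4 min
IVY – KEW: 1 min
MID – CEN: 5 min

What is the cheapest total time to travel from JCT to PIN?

11 min

Candidate routes:
JCT - CEN - FIR - PIN: 4+2+5 = 11
JCT - CEN - MID - PIN: 4+5+5 = 14
JCT - LAR - CEN - FIR - PIN: 2+3+2+5 = 12
The minimum is 11 min via JCT - CEN - FIR - PIN.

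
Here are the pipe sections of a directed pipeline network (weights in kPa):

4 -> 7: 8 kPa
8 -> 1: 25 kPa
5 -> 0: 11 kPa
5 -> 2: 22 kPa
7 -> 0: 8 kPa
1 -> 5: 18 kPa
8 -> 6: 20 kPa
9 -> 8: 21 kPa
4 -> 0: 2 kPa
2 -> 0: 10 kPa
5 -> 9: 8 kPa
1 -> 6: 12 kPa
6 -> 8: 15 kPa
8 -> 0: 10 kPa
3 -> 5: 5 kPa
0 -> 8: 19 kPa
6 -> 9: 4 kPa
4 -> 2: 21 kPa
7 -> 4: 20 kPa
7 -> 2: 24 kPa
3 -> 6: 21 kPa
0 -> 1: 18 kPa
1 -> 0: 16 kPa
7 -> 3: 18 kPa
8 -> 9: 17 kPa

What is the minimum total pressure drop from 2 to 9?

44 kPa

Settle nodes by increasing distance from 2:
2: 0
0: 10  (via 2)
1: 28  (via 0)
8: 29  (via 0)
6: 40  (via 1)
9: 44  (via 6)
Shortest route: 2–0–1–6–9 = 44 kPa.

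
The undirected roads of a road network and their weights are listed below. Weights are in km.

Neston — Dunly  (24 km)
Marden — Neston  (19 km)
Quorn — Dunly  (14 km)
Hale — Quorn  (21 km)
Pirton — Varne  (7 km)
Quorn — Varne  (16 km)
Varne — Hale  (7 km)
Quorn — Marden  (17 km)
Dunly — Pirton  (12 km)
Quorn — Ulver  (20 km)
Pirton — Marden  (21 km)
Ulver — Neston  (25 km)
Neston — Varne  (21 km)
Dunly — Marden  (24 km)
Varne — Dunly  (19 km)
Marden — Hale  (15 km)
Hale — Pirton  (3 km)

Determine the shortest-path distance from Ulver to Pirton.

43 km

Settle nodes by increasing distance from Ulver:
Ulver: 0
Quorn: 20  (via Ulver)
Neston: 25  (via Ulver)
Dunly: 34  (via Quorn)
Varne: 36  (via Quorn)
Marden: 37  (via Quorn)
Hale: 41  (via Quorn)
Pirton: 43  (via Varne)
Shortest route: Ulver → Quorn → Varne → Pirton = 43 km.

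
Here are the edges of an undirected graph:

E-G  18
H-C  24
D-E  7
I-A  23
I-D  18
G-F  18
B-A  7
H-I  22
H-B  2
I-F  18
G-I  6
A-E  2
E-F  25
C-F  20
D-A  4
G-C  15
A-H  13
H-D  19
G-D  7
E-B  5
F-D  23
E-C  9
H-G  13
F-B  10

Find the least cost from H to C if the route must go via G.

Shortest H→G: H–G = 13
Shortest G→C: G–C = 15
Total via G: 13 + 15 = 28.

28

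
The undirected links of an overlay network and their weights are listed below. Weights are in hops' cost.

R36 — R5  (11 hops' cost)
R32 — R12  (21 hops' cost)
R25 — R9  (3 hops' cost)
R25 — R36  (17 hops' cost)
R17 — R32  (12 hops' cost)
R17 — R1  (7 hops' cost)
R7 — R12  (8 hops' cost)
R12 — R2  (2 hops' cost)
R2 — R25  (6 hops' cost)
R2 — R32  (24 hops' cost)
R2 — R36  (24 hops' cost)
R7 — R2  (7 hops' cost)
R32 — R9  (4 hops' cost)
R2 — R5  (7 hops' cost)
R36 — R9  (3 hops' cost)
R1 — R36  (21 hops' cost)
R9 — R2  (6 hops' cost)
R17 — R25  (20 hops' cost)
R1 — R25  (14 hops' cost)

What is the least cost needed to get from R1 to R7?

27 hops' cost

Running Dijkstra from R1:
R1: 0
R17: 7  (via R1)
R25: 14  (via R1)
R9: 17  (via R25)
R32: 19  (via R17)
R2: 20  (via R25)
R36: 20  (via R9)
R12: 22  (via R2)
R7: 27  (via R2)
Shortest route: R1 → R25 → R2 → R7 = 27 hops' cost.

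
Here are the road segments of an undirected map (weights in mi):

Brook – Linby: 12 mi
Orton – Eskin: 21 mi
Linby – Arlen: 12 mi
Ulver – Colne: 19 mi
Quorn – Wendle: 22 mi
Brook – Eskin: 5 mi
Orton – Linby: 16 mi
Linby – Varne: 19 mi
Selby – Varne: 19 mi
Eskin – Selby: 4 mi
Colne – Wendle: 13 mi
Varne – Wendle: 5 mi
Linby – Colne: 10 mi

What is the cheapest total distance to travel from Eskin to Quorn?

Shortest distances from Eskin:
Eskin: 0
Selby: 4  (via Eskin)
Brook: 5  (via Eskin)
Linby: 17  (via Brook)
Orton: 21  (via Eskin)
Varne: 23  (via Selby)
Colne: 27  (via Linby)
Wendle: 28  (via Varne)
Arlen: 29  (via Linby)
Ulver: 46  (via Colne)
Quorn: 50  (via Wendle)
Shortest route: Eskin → Selby → Varne → Wendle → Quorn = 50 mi.

50 mi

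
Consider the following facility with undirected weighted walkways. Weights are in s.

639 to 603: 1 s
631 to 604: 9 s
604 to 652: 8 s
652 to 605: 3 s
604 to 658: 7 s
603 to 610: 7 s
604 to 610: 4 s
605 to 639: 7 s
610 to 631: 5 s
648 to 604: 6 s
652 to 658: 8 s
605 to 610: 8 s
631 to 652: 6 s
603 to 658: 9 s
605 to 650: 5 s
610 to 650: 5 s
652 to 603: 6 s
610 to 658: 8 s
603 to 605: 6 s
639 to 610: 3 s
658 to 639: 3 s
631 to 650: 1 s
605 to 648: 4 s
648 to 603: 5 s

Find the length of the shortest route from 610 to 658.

Compare a few routes:
610–658: 8 = 8
610–604–658: 4+7 = 11
610–639–658: 3+3 = 6
The minimum is 6 s via 610–639–658.

6 s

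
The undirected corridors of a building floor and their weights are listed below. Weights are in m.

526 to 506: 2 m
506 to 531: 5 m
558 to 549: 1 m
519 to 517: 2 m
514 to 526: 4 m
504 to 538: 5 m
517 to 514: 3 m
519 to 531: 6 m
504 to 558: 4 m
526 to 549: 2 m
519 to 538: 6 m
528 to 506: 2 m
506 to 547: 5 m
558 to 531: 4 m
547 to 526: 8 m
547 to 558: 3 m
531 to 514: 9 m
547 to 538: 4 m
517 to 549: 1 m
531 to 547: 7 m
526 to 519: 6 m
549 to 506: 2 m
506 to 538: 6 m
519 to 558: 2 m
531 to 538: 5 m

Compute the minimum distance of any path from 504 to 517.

Enumerating some paths:
504 - 558 - 519 - 517: 4+2+2 = 8
504 - 538 - 519 - 517: 5+6+2 = 13
504 - 558 - 549 - 517: 4+1+1 = 6
The minimum is 6 m via 504 - 558 - 549 - 517.

6 m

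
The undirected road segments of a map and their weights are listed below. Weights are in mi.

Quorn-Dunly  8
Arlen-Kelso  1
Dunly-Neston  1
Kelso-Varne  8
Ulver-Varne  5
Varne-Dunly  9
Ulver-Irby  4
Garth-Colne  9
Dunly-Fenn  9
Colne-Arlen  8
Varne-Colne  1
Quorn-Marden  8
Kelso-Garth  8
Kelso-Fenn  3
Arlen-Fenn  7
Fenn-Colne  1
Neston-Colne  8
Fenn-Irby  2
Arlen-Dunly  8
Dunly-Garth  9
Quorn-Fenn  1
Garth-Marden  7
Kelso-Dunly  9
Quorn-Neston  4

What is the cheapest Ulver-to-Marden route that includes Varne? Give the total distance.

16 mi

Shortest Ulver→Varne: Ulver → Varne = 5
Shortest Varne→Marden: Varne → Colne → Fenn → Quorn → Marden = 11
Total via Varne: 5 + 11 = 16 mi.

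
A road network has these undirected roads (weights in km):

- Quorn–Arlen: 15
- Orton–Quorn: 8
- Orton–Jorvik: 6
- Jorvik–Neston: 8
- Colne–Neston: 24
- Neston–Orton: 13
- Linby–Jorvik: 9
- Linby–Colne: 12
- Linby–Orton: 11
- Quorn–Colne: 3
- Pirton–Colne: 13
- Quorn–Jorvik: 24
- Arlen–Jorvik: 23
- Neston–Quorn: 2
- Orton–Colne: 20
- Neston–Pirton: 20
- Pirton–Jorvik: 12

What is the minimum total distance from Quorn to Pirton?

16 km

Enumerating some paths:
Quorn - Colne - Pirton: 3+13 = 16
Quorn - Neston - Jorvik - Pirton: 2+8+12 = 22
Quorn - Neston - Pirton: 2+20 = 22
The minimum is 16 km via Quorn - Colne - Pirton.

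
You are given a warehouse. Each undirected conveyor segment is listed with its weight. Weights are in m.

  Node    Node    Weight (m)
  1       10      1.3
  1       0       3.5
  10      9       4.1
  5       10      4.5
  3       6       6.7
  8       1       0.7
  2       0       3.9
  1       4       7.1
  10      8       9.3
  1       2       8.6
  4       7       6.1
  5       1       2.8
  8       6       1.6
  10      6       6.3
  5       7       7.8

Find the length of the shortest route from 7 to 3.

Settle nodes by increasing distance from 7:
7: 0
4: 6.1  (via 7)
5: 7.8  (via 7)
1: 10.6  (via 5)
8: 11.3  (via 1)
10: 11.9  (via 1)
6: 12.9  (via 8)
0: 14.1  (via 1)
9: 16  (via 10)
2: 18  (via 0)
3: 19.6  (via 6)
Shortest route: 7–5–1–8–6–3 = 19.6 m.

19.6 m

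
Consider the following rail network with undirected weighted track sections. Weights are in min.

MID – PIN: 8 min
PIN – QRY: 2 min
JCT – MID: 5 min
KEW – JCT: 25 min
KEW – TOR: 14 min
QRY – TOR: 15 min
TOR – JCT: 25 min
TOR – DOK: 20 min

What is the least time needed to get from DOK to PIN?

Candidate routes:
DOK - TOR - QRY - PIN: 20+15+2 = 37
DOK - TOR - KEW - JCT - MID - PIN: 20+14+25+5+8 = 72
DOK - TOR - JCT - MID - PIN: 20+25+5+8 = 58
Cheapest is DOK - TOR - QRY - PIN at 37 min.

37 min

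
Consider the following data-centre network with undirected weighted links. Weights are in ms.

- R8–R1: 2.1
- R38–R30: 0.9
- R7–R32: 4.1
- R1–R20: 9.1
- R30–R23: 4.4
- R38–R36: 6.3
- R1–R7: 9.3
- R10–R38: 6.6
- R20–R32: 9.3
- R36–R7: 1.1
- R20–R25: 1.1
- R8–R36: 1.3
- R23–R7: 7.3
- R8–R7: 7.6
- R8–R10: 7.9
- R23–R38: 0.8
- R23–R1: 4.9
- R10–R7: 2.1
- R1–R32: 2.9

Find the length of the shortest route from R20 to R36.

Running Dijkstra from R20:
R20: 0
R25: 1.1  (via R20)
R1: 9.1  (via R20)
R32: 9.3  (via R20)
R8: 11.2  (via R1)
R36: 12.5  (via R8)
Shortest route: R20 → R1 → R8 → R36 = 12.5 ms.

12.5 ms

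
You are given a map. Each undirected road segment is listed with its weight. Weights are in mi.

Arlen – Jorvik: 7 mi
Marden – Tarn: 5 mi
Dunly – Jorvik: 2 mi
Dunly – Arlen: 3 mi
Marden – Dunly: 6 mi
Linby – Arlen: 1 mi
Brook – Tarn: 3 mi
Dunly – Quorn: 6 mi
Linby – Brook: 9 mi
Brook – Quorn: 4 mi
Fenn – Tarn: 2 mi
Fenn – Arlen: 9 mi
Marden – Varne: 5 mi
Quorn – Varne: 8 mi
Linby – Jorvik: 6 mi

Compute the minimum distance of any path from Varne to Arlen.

Running Dijkstra from Varne:
Varne: 0
Marden: 5  (via Varne)
Quorn: 8  (via Varne)
Tarn: 10  (via Marden)
Dunly: 11  (via Marden)
Fenn: 12  (via Tarn)
Brook: 12  (via Quorn)
Jorvik: 13  (via Dunly)
Arlen: 14  (via Dunly)
Shortest route: Varne → Marden → Dunly → Arlen = 14 mi.

14 mi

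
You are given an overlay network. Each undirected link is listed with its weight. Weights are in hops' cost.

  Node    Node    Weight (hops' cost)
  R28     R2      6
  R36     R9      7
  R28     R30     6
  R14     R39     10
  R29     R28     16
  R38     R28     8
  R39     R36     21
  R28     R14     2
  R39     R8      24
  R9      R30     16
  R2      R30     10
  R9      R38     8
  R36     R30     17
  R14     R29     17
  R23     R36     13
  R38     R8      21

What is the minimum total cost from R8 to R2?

Settle nodes by increasing distance from R8:
R8: 0
R38: 21  (via R8)
R39: 24  (via R8)
R9: 29  (via R38)
R28: 29  (via R38)
R14: 31  (via R28)
R30: 35  (via R28)
R2: 35  (via R28)
Shortest route: R8–R38–R28–R2 = 35 hops' cost.

35 hops' cost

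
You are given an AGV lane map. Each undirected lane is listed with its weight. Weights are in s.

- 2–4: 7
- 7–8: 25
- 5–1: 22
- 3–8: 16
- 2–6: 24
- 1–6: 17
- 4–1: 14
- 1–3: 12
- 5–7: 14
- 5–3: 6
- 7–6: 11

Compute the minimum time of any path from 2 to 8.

49 s

Settle nodes by increasing distance from 2:
2: 0
4: 7  (via 2)
1: 21  (via 4)
6: 24  (via 2)
3: 33  (via 1)
7: 35  (via 6)
5: 39  (via 3)
8: 49  (via 3)
Shortest route: 2–4–1–3–8 = 49 s.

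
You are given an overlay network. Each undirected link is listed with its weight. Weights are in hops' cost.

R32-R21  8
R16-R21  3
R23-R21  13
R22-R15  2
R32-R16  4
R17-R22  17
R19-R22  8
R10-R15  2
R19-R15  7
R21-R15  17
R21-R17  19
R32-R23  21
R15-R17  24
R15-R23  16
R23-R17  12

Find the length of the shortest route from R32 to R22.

Running Dijkstra from R32:
R32: 0
R16: 4  (via R32)
R21: 7  (via R16)
R23: 20  (via R21)
R15: 24  (via R21)
R22: 26  (via R15)
Shortest route: R32–R16–R21–R15–R22 = 26 hops' cost.

26 hops' cost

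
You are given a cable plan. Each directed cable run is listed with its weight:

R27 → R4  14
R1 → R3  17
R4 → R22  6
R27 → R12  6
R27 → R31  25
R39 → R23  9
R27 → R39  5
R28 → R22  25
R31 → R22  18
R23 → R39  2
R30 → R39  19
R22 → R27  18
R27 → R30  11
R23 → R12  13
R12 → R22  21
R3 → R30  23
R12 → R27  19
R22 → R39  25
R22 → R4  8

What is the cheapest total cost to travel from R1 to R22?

102

Running Dijkstra from R1:
R1: 0
R3: 17  (via R1)
R30: 40  (via R3)
R39: 59  (via R30)
R23: 68  (via R39)
R12: 81  (via R23)
R27: 100  (via R12)
R22: 102  (via R12)
Shortest route: R1–R3–R30–R39–R23–R12–R22 = 102.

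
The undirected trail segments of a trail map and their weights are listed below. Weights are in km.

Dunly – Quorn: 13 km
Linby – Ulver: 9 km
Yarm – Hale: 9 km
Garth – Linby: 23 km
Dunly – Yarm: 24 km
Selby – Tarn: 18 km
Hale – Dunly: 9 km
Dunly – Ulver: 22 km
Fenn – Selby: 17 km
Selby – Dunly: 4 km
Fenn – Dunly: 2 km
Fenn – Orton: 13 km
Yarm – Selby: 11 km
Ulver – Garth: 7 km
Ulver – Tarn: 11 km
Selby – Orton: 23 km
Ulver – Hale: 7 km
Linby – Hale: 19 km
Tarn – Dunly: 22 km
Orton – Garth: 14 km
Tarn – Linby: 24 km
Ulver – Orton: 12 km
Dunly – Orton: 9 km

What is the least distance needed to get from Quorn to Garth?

Settle nodes by increasing distance from Quorn:
Quorn: 0
Dunly: 13  (via Quorn)
Fenn: 15  (via Dunly)
Selby: 17  (via Dunly)
Hale: 22  (via Dunly)
Orton: 22  (via Dunly)
Yarm: 28  (via Selby)
Ulver: 29  (via Hale)
Tarn: 35  (via Dunly)
Garth: 36  (via Orton)
Shortest route: Quorn → Dunly → Orton → Garth = 36 km.

36 km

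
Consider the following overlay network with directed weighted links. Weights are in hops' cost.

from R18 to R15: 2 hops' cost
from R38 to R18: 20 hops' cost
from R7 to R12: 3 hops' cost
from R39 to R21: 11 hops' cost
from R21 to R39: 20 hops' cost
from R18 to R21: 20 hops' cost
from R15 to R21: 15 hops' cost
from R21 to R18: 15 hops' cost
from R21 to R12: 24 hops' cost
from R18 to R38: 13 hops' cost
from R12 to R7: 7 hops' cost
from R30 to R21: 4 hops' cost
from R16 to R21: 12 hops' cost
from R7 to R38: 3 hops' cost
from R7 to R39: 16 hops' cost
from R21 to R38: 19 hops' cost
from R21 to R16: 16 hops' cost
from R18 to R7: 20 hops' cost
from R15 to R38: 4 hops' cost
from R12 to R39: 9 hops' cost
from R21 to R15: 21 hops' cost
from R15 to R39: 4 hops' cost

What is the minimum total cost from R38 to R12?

43 hops' cost

Running Dijkstra from R38:
R38: 0
R18: 20  (via R38)
R15: 22  (via R18)
R39: 26  (via R15)
R21: 37  (via R15)
R7: 40  (via R18)
R12: 43  (via R7)
Shortest route: R38 → R18 → R7 → R12 = 43 hops' cost.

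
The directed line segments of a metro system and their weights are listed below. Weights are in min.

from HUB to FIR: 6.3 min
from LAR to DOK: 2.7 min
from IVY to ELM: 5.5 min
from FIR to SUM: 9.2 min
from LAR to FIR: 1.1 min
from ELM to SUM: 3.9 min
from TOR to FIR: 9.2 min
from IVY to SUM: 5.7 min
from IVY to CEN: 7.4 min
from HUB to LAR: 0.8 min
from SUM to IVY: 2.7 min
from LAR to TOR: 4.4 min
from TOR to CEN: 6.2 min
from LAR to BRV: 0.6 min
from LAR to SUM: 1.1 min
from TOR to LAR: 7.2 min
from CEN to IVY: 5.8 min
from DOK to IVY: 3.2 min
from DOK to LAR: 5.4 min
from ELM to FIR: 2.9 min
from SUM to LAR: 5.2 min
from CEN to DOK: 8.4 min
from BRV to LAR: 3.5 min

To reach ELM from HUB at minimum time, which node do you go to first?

Compare a few routes:
HUB → LAR → DOK → IVY → ELM: 0.8+2.7+3.2+5.5 = 12.2
HUB → LAR → FIR → SUM → IVY → ELM: 0.8+1.1+9.2+2.7+5.5 = 19.3
HUB → LAR → SUM → IVY → ELM: 0.8+1.1+2.7+5.5 = 10.1
HUB → LAR → TOR → CEN → IVY → ELM: 0.8+4.4+6.2+5.8+5.5 = 22.7
The minimum is 10.1 min via HUB → LAR → SUM → IVY → ELM.
So from HUB the first move is to LAR.

LAR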